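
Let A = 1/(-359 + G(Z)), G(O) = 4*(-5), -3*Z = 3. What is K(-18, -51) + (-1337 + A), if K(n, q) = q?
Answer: -526053/379 ≈ -1388.0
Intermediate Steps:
Z = -1 (Z = -1/3*3 = -1)
G(O) = -20
A = -1/379 (A = 1/(-359 - 20) = 1/(-379) = -1/379 ≈ -0.0026385)
K(-18, -51) + (-1337 + A) = -51 + (-1337 - 1/379) = -51 - 506724/379 = -526053/379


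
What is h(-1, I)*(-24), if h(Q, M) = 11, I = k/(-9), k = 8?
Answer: -264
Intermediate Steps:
I = -8/9 (I = 8/(-9) = 8*(-1/9) = -8/9 ≈ -0.88889)
h(-1, I)*(-24) = 11*(-24) = -264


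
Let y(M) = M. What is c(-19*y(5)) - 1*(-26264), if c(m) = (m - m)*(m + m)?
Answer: 26264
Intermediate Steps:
c(m) = 0 (c(m) = 0*(2*m) = 0)
c(-19*y(5)) - 1*(-26264) = 0 - 1*(-26264) = 0 + 26264 = 26264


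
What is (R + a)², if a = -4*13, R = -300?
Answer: 123904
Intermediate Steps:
a = -52
(R + a)² = (-300 - 52)² = (-352)² = 123904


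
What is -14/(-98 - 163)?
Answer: 14/261 ≈ 0.053640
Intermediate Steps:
-14/(-98 - 163) = -14/(-261) = -14*(-1/261) = 14/261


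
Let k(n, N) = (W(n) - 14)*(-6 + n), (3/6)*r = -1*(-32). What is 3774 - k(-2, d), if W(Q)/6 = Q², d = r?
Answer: 3854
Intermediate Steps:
r = 64 (r = 2*(-1*(-32)) = 2*32 = 64)
d = 64
W(Q) = 6*Q²
k(n, N) = (-14 + 6*n²)*(-6 + n) (k(n, N) = (6*n² - 14)*(-6 + n) = (-14 + 6*n²)*(-6 + n))
3774 - k(-2, d) = 3774 - (84 - 36*(-2)² - 14*(-2) + 6*(-2)³) = 3774 - (84 - 36*4 + 28 + 6*(-8)) = 3774 - (84 - 144 + 28 - 48) = 3774 - 1*(-80) = 3774 + 80 = 3854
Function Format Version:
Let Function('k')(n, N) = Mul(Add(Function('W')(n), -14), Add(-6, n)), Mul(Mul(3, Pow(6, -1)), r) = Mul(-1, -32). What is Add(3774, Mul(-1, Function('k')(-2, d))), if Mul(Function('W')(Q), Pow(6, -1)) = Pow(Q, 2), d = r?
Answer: 3854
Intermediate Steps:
r = 64 (r = Mul(2, Mul(-1, -32)) = Mul(2, 32) = 64)
d = 64
Function('W')(Q) = Mul(6, Pow(Q, 2))
Function('k')(n, N) = Mul(Add(-14, Mul(6, Pow(n, 2))), Add(-6, n)) (Function('k')(n, N) = Mul(Add(Mul(6, Pow(n, 2)), -14), Add(-6, n)) = Mul(Add(-14, Mul(6, Pow(n, 2))), Add(-6, n)))
Add(3774, Mul(-1, Function('k')(-2, d))) = Add(3774, Mul(-1, Add(84, Mul(-36, Pow(-2, 2)), Mul(-14, -2), Mul(6, Pow(-2, 3))))) = Add(3774, Mul(-1, Add(84, Mul(-36, 4), 28, Mul(6, -8)))) = Add(3774, Mul(-1, Add(84, -144, 28, -48))) = Add(3774, Mul(-1, -80)) = Add(3774, 80) = 3854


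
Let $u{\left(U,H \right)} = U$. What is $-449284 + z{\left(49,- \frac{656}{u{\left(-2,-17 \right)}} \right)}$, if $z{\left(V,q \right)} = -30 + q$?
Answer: $-448986$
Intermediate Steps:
$-449284 + z{\left(49,- \frac{656}{u{\left(-2,-17 \right)}} \right)} = -449284 - \left(30 + \frac{656}{-2}\right) = -449284 - -298 = -449284 + \left(-30 + 328\right) = -449284 + 298 = -448986$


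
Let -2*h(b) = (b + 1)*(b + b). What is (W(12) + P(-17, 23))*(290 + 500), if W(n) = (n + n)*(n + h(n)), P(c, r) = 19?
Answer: -2715230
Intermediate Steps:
h(b) = -b*(1 + b) (h(b) = -(b + 1)*(b + b)/2 = -(1 + b)*2*b/2 = -b*(1 + b))
W(n) = 2*n*(n - n*(1 + n)) (W(n) = (n + n)*(n - n*(1 + n)) = (2*n)*(n - n*(1 + n)) = 2*n*(n - n*(1 + n)))
(W(12) + P(-17, 23))*(290 + 500) = (-2*12³ + 19)*(290 + 500) = (-2*1728 + 19)*790 = (-3456 + 19)*790 = -3437*790 = -2715230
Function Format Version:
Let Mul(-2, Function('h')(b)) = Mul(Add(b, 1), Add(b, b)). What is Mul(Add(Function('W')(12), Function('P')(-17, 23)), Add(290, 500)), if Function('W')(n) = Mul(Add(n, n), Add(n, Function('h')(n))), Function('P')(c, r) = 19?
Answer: -2715230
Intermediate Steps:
Function('h')(b) = Mul(-1, b, Add(1, b)) (Function('h')(b) = Mul(Rational(-1, 2), Mul(Add(b, 1), Add(b, b))) = Mul(Rational(-1, 2), Mul(Add(1, b), Mul(2, b))) = Mul(Rational(-1, 2), Mul(2, b, Add(1, b))) = Mul(-1, b, Add(1, b)))
Function('W')(n) = Mul(2, n, Add(n, Mul(-1, n, Add(1, n)))) (Function('W')(n) = Mul(Add(n, n), Add(n, Mul(-1, n, Add(1, n)))) = Mul(Mul(2, n), Add(n, Mul(-1, n, Add(1, n)))) = Mul(2, n, Add(n, Mul(-1, n, Add(1, n)))))
Mul(Add(Function('W')(12), Function('P')(-17, 23)), Add(290, 500)) = Mul(Add(Mul(-2, Pow(12, 3)), 19), Add(290, 500)) = Mul(Add(Mul(-2, 1728), 19), 790) = Mul(Add(-3456, 19), 790) = Mul(-3437, 790) = -2715230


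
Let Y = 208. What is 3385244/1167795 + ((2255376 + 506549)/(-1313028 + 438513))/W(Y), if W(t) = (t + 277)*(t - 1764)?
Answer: 29788451990363213/10275996374636940 ≈ 2.8988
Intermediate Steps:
W(t) = (-1764 + t)*(277 + t) (W(t) = (277 + t)*(-1764 + t) = (-1764 + t)*(277 + t))
3385244/1167795 + ((2255376 + 506549)/(-1313028 + 438513))/W(Y) = 3385244/1167795 + ((2255376 + 506549)/(-1313028 + 438513))/(-488628 + 208² - 1487*208) = 3385244*(1/1167795) + (2761925/(-874515))/(-488628 + 43264 - 309296) = 3385244/1167795 + (2761925*(-1/874515))/(-754660) = 3385244/1167795 - 552385/174903*(-1/754660) = 3385244/1167795 + 110477/26398459596 = 29788451990363213/10275996374636940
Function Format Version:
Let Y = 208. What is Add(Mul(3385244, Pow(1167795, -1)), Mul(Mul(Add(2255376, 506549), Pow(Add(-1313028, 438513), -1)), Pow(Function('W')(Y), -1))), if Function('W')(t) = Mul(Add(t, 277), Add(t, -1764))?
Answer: Rational(29788451990363213, 10275996374636940) ≈ 2.8988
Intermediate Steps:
Function('W')(t) = Mul(Add(-1764, t), Add(277, t)) (Function('W')(t) = Mul(Add(277, t), Add(-1764, t)) = Mul(Add(-1764, t), Add(277, t)))
Add(Mul(3385244, Pow(1167795, -1)), Mul(Mul(Add(2255376, 506549), Pow(Add(-1313028, 438513), -1)), Pow(Function('W')(Y), -1))) = Add(Mul(3385244, Pow(1167795, -1)), Mul(Mul(Add(2255376, 506549), Pow(Add(-1313028, 438513), -1)), Pow(Add(-488628, Pow(208, 2), Mul(-1487, 208)), -1))) = Add(Mul(3385244, Rational(1, 1167795)), Mul(Mul(2761925, Pow(-874515, -1)), Pow(Add(-488628, 43264, -309296), -1))) = Add(Rational(3385244, 1167795), Mul(Mul(2761925, Rational(-1, 874515)), Pow(-754660, -1))) = Add(Rational(3385244, 1167795), Mul(Rational(-552385, 174903), Rational(-1, 754660))) = Add(Rational(3385244, 1167795), Rational(110477, 26398459596)) = Rational(29788451990363213, 10275996374636940)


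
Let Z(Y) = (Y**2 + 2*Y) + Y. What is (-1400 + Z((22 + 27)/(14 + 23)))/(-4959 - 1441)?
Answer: 47719/219040 ≈ 0.21786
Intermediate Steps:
Z(Y) = Y**2 + 3*Y
(-1400 + Z((22 + 27)/(14 + 23)))/(-4959 - 1441) = (-1400 + ((22 + 27)/(14 + 23))*(3 + (22 + 27)/(14 + 23)))/(-4959 - 1441) = (-1400 + (49/37)*(3 + 49/37))/(-6400) = (-1400 + (49*(1/37))*(3 + 49*(1/37)))*(-1/6400) = (-1400 + 49*(3 + 49/37)/37)*(-1/6400) = (-1400 + (49/37)*(160/37))*(-1/6400) = (-1400 + 7840/1369)*(-1/6400) = -1908760/1369*(-1/6400) = 47719/219040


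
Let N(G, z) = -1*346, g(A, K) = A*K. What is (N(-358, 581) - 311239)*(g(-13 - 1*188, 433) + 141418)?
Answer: -16945550225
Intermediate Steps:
N(G, z) = -346
(N(-358, 581) - 311239)*(g(-13 - 1*188, 433) + 141418) = (-346 - 311239)*((-13 - 1*188)*433 + 141418) = -311585*((-13 - 188)*433 + 141418) = -311585*(-201*433 + 141418) = -311585*(-87033 + 141418) = -311585*54385 = -16945550225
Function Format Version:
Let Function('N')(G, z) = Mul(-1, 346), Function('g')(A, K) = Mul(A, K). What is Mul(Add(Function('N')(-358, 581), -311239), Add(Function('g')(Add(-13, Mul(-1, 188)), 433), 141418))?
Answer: -16945550225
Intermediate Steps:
Function('N')(G, z) = -346
Mul(Add(Function('N')(-358, 581), -311239), Add(Function('g')(Add(-13, Mul(-1, 188)), 433), 141418)) = Mul(Add(-346, -311239), Add(Mul(Add(-13, Mul(-1, 188)), 433), 141418)) = Mul(-311585, Add(Mul(Add(-13, -188), 433), 141418)) = Mul(-311585, Add(Mul(-201, 433), 141418)) = Mul(-311585, Add(-87033, 141418)) = Mul(-311585, 54385) = -16945550225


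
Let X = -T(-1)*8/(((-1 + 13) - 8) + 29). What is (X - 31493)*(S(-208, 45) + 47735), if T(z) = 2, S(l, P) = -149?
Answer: -1498648970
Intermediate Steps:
X = -16/33 (X = -2*8/(((-1 + 13) - 8) + 29) = -16/((12 - 8) + 29) = -16/(4 + 29) = -16/33 ≈ -0.48485)
(X - 31493)*(S(-208, 45) + 47735) = (-16/33 - 31493)*(-149 + 47735) = -1039285/33*47586 = -1498648970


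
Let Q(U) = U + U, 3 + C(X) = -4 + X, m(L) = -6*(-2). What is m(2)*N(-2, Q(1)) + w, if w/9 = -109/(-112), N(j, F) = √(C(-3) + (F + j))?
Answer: 981/112 + 12*I*√10 ≈ 8.7589 + 37.947*I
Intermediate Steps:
m(L) = 12
C(X) = -7 + X (C(X) = -3 + (-4 + X) = -7 + X)
Q(U) = 2*U
N(j, F) = √(-10 + F + j) (N(j, F) = √((-7 - 3) + (F + j)) = √(-10 + (F + j)) = √(-10 + F + j))
w = 981/112 (w = 9*(-109/(-112)) = 9*(-109*(-1/112)) = 9*(109/112) = 981/112 ≈ 8.7589)
m(2)*N(-2, Q(1)) + w = 12*√(-10 + 2*1 - 2) + 981/112 = 12*√(-10 + 2 - 2) + 981/112 = 12*√(-10) + 981/112 = 12*(I*√10) + 981/112 = 12*I*√10 + 981/112 = 981/112 + 12*I*√10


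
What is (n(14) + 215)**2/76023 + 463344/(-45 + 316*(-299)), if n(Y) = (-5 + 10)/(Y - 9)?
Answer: -3423828432/798486463 ≈ -4.2879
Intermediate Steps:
n(Y) = 5/(-9 + Y)
(n(14) + 215)**2/76023 + 463344/(-45 + 316*(-299)) = (5/(-9 + 14) + 215)**2/76023 + 463344/(-45 + 316*(-299)) = (5/5 + 215)**2*(1/76023) + 463344/(-45 - 94484) = (5*(1/5) + 215)**2*(1/76023) + 463344/(-94529) = (1 + 215)**2*(1/76023) + 463344*(-1/94529) = 216**2*(1/76023) - 463344/94529 = 46656*(1/76023) - 463344/94529 = 5184/8447 - 463344/94529 = -3423828432/798486463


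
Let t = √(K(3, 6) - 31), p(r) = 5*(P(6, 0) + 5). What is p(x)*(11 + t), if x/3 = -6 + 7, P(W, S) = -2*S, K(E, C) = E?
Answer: 275 + 50*I*√7 ≈ 275.0 + 132.29*I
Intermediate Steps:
x = 3 (x = 3*(-6 + 7) = 3*1 = 3)
p(r) = 25 (p(r) = 5*(-2*0 + 5) = 5*(0 + 5) = 5*5 = 25)
t = 2*I*√7 (t = √(3 - 31) = √(-28) = 2*I*√7 ≈ 5.2915*I)
p(x)*(11 + t) = 25*(11 + 2*I*√7) = 275 + 50*I*√7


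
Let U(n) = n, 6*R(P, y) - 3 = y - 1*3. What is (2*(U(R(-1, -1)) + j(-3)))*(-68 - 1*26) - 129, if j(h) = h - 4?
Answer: 3655/3 ≈ 1218.3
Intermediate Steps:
j(h) = -4 + h
R(P, y) = y/6 (R(P, y) = ½ + (y - 1*3)/6 = ½ + (y - 3)/6 = ½ + (-3 + y)/6 = ½ + (-½ + y/6) = y/6)
(2*(U(R(-1, -1)) + j(-3)))*(-68 - 1*26) - 129 = (2*((⅙)*(-1) + (-4 - 3)))*(-68 - 1*26) - 129 = (2*(-⅙ - 7))*(-68 - 26) - 129 = (2*(-43/6))*(-94) - 129 = -43/3*(-94) - 129 = 4042/3 - 129 = 3655/3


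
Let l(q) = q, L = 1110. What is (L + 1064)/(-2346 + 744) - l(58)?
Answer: -47545/801 ≈ -59.357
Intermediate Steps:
(L + 1064)/(-2346 + 744) - l(58) = (1110 + 1064)/(-2346 + 744) - 1*58 = 2174/(-1602) - 58 = 2174*(-1/1602) - 58 = -1087/801 - 58 = -47545/801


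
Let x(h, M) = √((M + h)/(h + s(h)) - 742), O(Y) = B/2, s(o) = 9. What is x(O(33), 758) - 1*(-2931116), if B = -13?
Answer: 2931116 + I*√11035/5 ≈ 2.9311e+6 + 21.01*I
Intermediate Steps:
O(Y) = -13/2
x(h, M) = √(-742 + (M + h)/(9 + h)) (x(h, M) = √((M + h)/(h + 9) - 742) = √((M + h)/(9 + h) - 742) = √(-742 + (M + h)/(9 + h)))
x(O(33), 758) - 1*(-2931116) = √((-6678 + 758 - 741*(-13/2))/(9 - 13/2)) - 1*(-2931116) = √((-6678 + 758 + 9633/2)/(5/2)) + 2931116 = √((⅖)*(-2207/2)) + 2931116 = √(-2207/5) + 2931116 = I*√11035/5 + 2931116 = 2931116 + I*√11035/5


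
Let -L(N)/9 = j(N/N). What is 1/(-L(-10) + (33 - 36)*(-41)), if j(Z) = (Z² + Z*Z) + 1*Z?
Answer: 1/150 ≈ 0.0066667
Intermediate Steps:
j(Z) = Z + 2*Z² (j(Z) = (Z² + Z²) + Z = 2*Z² + Z = Z + 2*Z²)
L(N) = -27 (L(N) = -9*N/N*(1 + 2*(N/N)) = -9*(1 + 2*1) = -9*(1 + 2) = -9*3 = -27)
1/(-L(-10) + (33 - 36)*(-41)) = 1/(-1*(-27) + (33 - 36)*(-41)) = 1/(27 - 3*(-41)) = 1/(27 + 123) = 1/150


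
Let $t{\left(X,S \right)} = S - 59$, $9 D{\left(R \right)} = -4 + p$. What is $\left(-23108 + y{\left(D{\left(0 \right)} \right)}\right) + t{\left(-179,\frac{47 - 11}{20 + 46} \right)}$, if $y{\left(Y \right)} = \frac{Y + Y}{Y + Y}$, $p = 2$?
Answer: $- \frac{254820}{11} \approx -23165.0$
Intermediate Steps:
$D{\left(R \right)} = - \frac{2}{9}$ ($D{\left(R \right)} = \frac{-4 + 2}{9} = \frac{1}{9} \left(-2\right) = - \frac{2}{9}$)
$t{\left(X,S \right)} = -59 + S$
$y{\left(Y \right)} = 1$ ($y{\left(Y \right)} = \frac{2 Y}{2 Y} = 2 Y \frac{1}{2 Y} = 1$)
$\left(-23108 + y{\left(D{\left(0 \right)} \right)}\right) + t{\left(-179,\frac{47 - 11}{20 + 46} \right)} = \left(-23108 + 1\right) - \left(59 - \frac{47 - 11}{20 + 46}\right) = -23107 - \left(59 - \frac{36}{66}\right) = -23107 + \left(-59 + 36 \cdot \frac{1}{66}\right) = -23107 + \left(-59 + \frac{6}{11}\right) = -23107 - \frac{643}{11} = - \frac{254820}{11}$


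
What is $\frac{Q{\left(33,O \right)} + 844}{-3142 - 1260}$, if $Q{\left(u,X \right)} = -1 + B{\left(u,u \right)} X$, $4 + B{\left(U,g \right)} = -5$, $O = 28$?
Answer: $- \frac{591}{4402} \approx -0.13426$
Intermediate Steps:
$B{\left(U,g \right)} = -9$ ($B{\left(U,g \right)} = -4 - 5 = -9$)
$Q{\left(u,X \right)} = -1 - 9 X$
$\frac{Q{\left(33,O \right)} + 844}{-3142 - 1260} = \frac{\left(-1 - 252\right) + 844}{-3142 - 1260} = \frac{\left(-1 - 252\right) + 844}{-4402} = \left(-253 + 844\right) \left(- \frac{1}{4402}\right) = 591 \left(- \frac{1}{4402}\right) = - \frac{591}{4402}$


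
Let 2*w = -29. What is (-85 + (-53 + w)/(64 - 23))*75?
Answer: -532875/82 ≈ -6498.5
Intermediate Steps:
w = -29/2 (w = (½)*(-29) = -29/2 ≈ -14.500)
(-85 + (-53 + w)/(64 - 23))*75 = (-85 + (-53 - 29/2)/(64 - 23))*75 = (-85 - 135/2/41)*75 = (-85 - 135/2*1/41)*75 = (-85 - 135/82)*75 = -7105/82*75 = -532875/82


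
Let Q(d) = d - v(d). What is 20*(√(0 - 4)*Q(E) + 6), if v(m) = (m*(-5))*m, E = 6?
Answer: 120 + 7440*I ≈ 120.0 + 7440.0*I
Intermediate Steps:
v(m) = -5*m² (v(m) = (-5*m)*m = -5*m²)
Q(d) = d + 5*d² (Q(d) = d - (-5)*d² = d + 5*d²)
20*(√(0 - 4)*Q(E) + 6) = 20*(√(0 - 4)*(6*(1 + 5*6)) + 6) = 20*(√(-4)*(6*(1 + 30)) + 6) = 20*((2*I)*(6*31) + 6) = 20*((2*I)*186 + 6) = 20*(372*I + 6) = 20*(6 + 372*I) = 120 + 7440*I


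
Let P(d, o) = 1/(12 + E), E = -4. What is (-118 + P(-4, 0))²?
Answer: 889249/64 ≈ 13895.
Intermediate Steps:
P(d, o) = ⅛ (P(d, o) = 1/(12 - 4) = 1/8 = ⅛)
(-118 + P(-4, 0))² = (-118 + ⅛)² = (-943/8)² = 889249/64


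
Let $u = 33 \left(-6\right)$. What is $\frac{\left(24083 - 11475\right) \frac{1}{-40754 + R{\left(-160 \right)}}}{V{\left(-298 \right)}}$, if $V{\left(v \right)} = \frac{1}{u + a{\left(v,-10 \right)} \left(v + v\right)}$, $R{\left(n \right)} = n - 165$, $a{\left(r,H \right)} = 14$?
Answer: $\frac{107697536}{41079} \approx 2621.7$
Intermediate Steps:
$R{\left(n \right)} = -165 + n$
$u = -198$
$V{\left(v \right)} = \frac{1}{-198 + 28 v}$ ($V{\left(v \right)} = \frac{1}{-198 + 14 \left(v + v\right)} = \frac{1}{-198 + 14 \cdot 2 v} = \frac{1}{-198 + 28 v}$)
$\frac{\left(24083 - 11475\right) \frac{1}{-40754 + R{\left(-160 \right)}}}{V{\left(-298 \right)}} = \frac{\left(24083 - 11475\right) \frac{1}{-40754 - 325}}{\frac{1}{2} \frac{1}{-99 + 14 \left(-298\right)}} = \frac{12608 \frac{1}{-40754 - 325}}{\frac{1}{2} \frac{1}{-99 - 4172}} = \frac{12608 \frac{1}{-41079}}{\frac{1}{2} \frac{1}{-4271}} = \frac{12608 \left(- \frac{1}{41079}\right)}{\frac{1}{2} \left(- \frac{1}{4271}\right)} = - \frac{12608}{41079 \left(- \frac{1}{8542}\right)} = \left(- \frac{12608}{41079}\right) \left(-8542\right) = \frac{107697536}{41079}$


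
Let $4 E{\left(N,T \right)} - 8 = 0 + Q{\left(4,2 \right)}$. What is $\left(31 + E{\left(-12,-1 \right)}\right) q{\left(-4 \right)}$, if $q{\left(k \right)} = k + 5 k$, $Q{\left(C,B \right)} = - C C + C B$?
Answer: $-744$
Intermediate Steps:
$Q{\left(C,B \right)} = - C^{2} + B C$
$q{\left(k \right)} = 6 k$
$E{\left(N,T \right)} = 0$ ($E{\left(N,T \right)} = 2 + \frac{0 + 4 \left(2 - 4\right)}{4} = 2 + \frac{0 + 4 \left(-2\right)}{4} = 2 + \frac{0 - 8}{4} = 2 + \frac{1}{4} \left(-8\right) = 2 - 2 = 0$)
$\left(31 + E{\left(-12,-1 \right)}\right) q{\left(-4 \right)} = \left(31 + 0\right) 6 \left(-4\right) = 31 \left(-24\right) = -744$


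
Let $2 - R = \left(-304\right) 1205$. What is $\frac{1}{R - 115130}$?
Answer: $\frac{1}{251192} \approx 3.981 \cdot 10^{-6}$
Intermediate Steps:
$R = 366322$ ($R = 2 - \left(-304\right) 1205 = 2 - -366320 = 2 + 366320 = 366322$)
$\frac{1}{R - 115130} = \frac{1}{366322 - 115130} = \frac{1}{251192}$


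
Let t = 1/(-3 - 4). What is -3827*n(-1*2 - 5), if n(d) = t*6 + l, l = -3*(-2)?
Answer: -137772/7 ≈ -19682.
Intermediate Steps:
l = 6
t = -⅐ (t = 1/(-7) = -⅐ ≈ -0.14286)
n(d) = 36/7 (n(d) = -⅐*6 + 6 = -6/7 + 6 = 36/7)
-3827*n(-1*2 - 5) = -3827*36/7 = -137772/7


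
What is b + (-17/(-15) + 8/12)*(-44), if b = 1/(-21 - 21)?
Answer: -16637/210 ≈ -79.224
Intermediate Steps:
b = -1/42 (b = 1/(-42) = -1/42 ≈ -0.023810)
b + (-17/(-15) + 8/12)*(-44) = -1/42 + (-17/(-15) + 8/12)*(-44) = -1/42 + (-17*(-1/15) + 8*(1/12))*(-44) = -1/42 + (17/15 + ⅔)*(-44) = -1/42 + (9/5)*(-44) = -1/42 - 396/5 = -16637/210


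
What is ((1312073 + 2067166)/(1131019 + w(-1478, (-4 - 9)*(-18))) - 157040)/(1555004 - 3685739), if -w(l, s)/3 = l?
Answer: 178308159881/2419349447955 ≈ 0.073701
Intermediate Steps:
w(l, s) = -3*l
((1312073 + 2067166)/(1131019 + w(-1478, (-4 - 9)*(-18))) - 157040)/(1555004 - 3685739) = ((1312073 + 2067166)/(1131019 - 3*(-1478)) - 157040)/(1555004 - 3685739) = (3379239/(1131019 + 4434) - 157040)/(-2130735) = (3379239/1135453 - 157040)*(-1/2130735) = -178308159881/1135453*(-1/2130735) = 178308159881/2419349447955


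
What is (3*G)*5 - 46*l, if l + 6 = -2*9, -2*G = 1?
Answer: 2193/2 ≈ 1096.5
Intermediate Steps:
G = -1/2 (G = -1/2*1 = -1/2 ≈ -0.50000)
l = -24 (l = -6 - 2*9 = -6 - 18 = -24)
(3*G)*5 - 46*l = (3*(-1/2))*5 - 46*(-24) = -3/2*5 + 1104 = -15/2 + 1104 = 2193/2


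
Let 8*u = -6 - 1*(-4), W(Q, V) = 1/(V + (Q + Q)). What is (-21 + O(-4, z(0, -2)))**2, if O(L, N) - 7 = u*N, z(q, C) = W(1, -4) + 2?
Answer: 13225/64 ≈ 206.64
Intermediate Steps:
W(Q, V) = 1/(V + 2*Q)
u = -1/4 (u = (-6 - 1*(-4))/8 = (-6 + 4)/8 = (1/8)*(-2) = -1/4 ≈ -0.25000)
z(q, C) = 3/2 (z(q, C) = 1/(-4 + 2*1) + 2 = 1/(-4 + 2) + 2 = 1/(-2) + 2 = -1/2 + 2 = 3/2)
O(L, N) = 7 - N/4
(-21 + O(-4, z(0, -2)))**2 = (-21 + (7 - 1/4*3/2))**2 = (-21 + (7 - 3/8))**2 = (-21 + 53/8)**2 = (-115/8)**2 = 13225/64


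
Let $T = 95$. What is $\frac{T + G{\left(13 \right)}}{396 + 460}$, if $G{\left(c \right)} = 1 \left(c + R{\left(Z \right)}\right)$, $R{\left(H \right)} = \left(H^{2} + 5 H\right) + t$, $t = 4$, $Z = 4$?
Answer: $\frac{37}{214} \approx 0.1729$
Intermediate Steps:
$R{\left(H \right)} = 4 + H^{2} + 5 H$ ($R{\left(H \right)} = \left(H^{2} + 5 H\right) + 4 = 4 + H^{2} + 5 H$)
$G{\left(c \right)} = 40 + c$ ($G{\left(c \right)} = 1 \left(c + \left(4 + 4^{2} + 5 \cdot 4\right)\right) = 1 \left(c + \left(4 + 16 + 20\right)\right) = 1 \left(c + 40\right) = 1 \left(40 + c\right) = 40 + c$)
$\frac{T + G{\left(13 \right)}}{396 + 460} = \frac{95 + \left(40 + 13\right)}{396 + 460} = \frac{95 + 53}{856} = 148 \cdot \frac{1}{856} = \frac{37}{214}$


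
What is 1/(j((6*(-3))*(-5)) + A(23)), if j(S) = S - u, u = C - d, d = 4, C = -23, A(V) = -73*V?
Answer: -1/1562 ≈ -0.00064021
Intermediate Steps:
u = -27 (u = -23 - 1*4 = -23 - 4 = -27)
j(S) = 27 + S (j(S) = S - 1*(-27) = S + 27 = 27 + S)
1/(j((6*(-3))*(-5)) + A(23)) = 1/((27 + (6*(-3))*(-5)) - 73*23) = 1/((27 - 18*(-5)) - 1679) = 1/((27 + 90) - 1679) = 1/(117 - 1679) = 1/(-1562) = -1/1562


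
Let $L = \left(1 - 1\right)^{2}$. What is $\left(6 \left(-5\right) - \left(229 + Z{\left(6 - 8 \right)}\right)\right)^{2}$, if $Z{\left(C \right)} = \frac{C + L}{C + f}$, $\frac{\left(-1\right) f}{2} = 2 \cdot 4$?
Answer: $\frac{5438224}{81} \approx 67139.0$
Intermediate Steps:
$f = -16$ ($f = - 2 \cdot 2 \cdot 4 = \left(-2\right) 8 = -16$)
$L = 0$ ($L = 0^{2} = 0$)
$Z{\left(C \right)} = \frac{C}{-16 + C}$ ($Z{\left(C \right)} = \frac{C + 0}{C - 16} = \frac{C}{-16 + C}$)
$\left(6 \left(-5\right) - \left(229 + Z{\left(6 - 8 \right)}\right)\right)^{2} = \left(6 \left(-5\right) - \left(229 + \frac{6 - 8}{-16 + \left(6 - 8\right)}\right)\right)^{2} = \left(-30 - \left(229 + \frac{6 - 8}{-16 + \left(6 - 8\right)}\right)\right)^{2} = \left(-30 - \left(229 - \frac{2}{-16 - 2}\right)\right)^{2} = \left(-30 - \left(229 - \frac{2}{-18}\right)\right)^{2} = \left(-30 - \left(229 - - \frac{1}{9}\right)\right)^{2} = \left(-30 - \frac{2062}{9}\right)^{2} = \left(- \frac{2332}{9}\right)^{2} = \frac{5438224}{81}$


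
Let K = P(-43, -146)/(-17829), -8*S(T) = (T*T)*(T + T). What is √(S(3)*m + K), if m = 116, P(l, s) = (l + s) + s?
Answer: 2*I*√6913577083/5943 ≈ 27.982*I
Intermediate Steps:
S(T) = -T³/4 (S(T) = -T*T*(T + T)/8 = -T²*2*T/8 = -T³/4)
P(l, s) = l + 2*s
K = 335/17829 (K = (-43 + 2*(-146))/(-17829) = (-43 - 292)*(-1/17829) = -335*(-1/17829) = 335/17829 ≈ 0.018790)
√(S(3)*m + K) = √(-¼*3³*116 + 335/17829) = √(-¼*27*116 + 335/17829) = √(-27/4*116 + 335/17829) = √(-783 + 335/17829) = √(-13959772/17829) = 2*I*√6913577083/5943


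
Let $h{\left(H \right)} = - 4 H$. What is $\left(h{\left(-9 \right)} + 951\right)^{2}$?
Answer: $974169$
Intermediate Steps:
$\left(h{\left(-9 \right)} + 951\right)^{2} = \left(\left(-4\right) \left(-9\right) + 951\right)^{2} = \left(36 + 951\right)^{2} = 987^{2} = 974169$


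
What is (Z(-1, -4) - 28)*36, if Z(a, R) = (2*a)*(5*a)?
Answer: -648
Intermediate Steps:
Z(a, R) = 10*a²
(Z(-1, -4) - 28)*36 = (10*(-1)² - 28)*36 = (10*1 - 28)*36 = (10 - 28)*36 = -18*36 = -648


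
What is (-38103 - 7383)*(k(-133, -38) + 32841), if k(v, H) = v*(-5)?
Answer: -1524053916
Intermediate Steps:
k(v, H) = -5*v
(-38103 - 7383)*(k(-133, -38) + 32841) = (-38103 - 7383)*(-5*(-133) + 32841) = -45486*(665 + 32841) = -45486*33506 = -1524053916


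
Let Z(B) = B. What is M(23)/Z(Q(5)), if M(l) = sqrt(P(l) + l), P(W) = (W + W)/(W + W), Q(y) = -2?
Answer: -sqrt(6) ≈ -2.4495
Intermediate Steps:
P(W) = 1 (P(W) = (2*W)/((2*W)) = (2*W)*(1/(2*W)) = 1)
M(l) = sqrt(1 + l)
M(23)/Z(Q(5)) = sqrt(1 + 23)/(-2) = sqrt(24)*(-1/2) = (2*sqrt(6))*(-1/2) = -sqrt(6)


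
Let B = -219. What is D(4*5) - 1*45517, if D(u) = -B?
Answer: -45298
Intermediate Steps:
D(u) = 219 (D(u) = -1*(-219) = 219)
D(4*5) - 1*45517 = 219 - 1*45517 = 219 - 45517 = -45298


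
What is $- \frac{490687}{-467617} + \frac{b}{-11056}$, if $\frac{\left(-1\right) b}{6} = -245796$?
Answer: $- \frac{85525661665}{646246694} \approx -132.34$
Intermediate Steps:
$b = 1474776$ ($b = \left(-6\right) \left(-245796\right) = 1474776$)
$- \frac{490687}{-467617} + \frac{b}{-11056} = - \frac{490687}{-467617} + \frac{1474776}{-11056} = \left(-490687\right) \left(- \frac{1}{467617}\right) + 1474776 \left(- \frac{1}{11056}\right) = \frac{490687}{467617} - \frac{184347}{1382} = - \frac{85525661665}{646246694}$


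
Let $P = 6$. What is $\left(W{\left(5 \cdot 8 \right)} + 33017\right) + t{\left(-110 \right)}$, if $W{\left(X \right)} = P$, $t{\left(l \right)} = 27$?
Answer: $33050$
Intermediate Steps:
$W{\left(X \right)} = 6$
$\left(W{\left(5 \cdot 8 \right)} + 33017\right) + t{\left(-110 \right)} = \left(6 + 33017\right) + 27 = 33023 + 27 = 33050$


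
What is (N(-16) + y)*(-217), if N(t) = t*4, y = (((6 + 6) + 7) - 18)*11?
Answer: 11501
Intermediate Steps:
y = 11 (y = ((12 + 7) - 18)*11 = (19 - 18)*11 = 1*11 = 11)
N(t) = 4*t
(N(-16) + y)*(-217) = (4*(-16) + 11)*(-217) = (-64 + 11)*(-217) = -53*(-217) = 11501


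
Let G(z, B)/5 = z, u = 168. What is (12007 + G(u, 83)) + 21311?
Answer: 34158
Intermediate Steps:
G(z, B) = 5*z
(12007 + G(u, 83)) + 21311 = (12007 + 5*168) + 21311 = (12007 + 840) + 21311 = 12847 + 21311 = 34158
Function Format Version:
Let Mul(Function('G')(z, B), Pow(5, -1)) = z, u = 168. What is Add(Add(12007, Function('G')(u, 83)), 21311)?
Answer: 34158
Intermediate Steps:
Function('G')(z, B) = Mul(5, z)
Add(Add(12007, Function('G')(u, 83)), 21311) = Add(Add(12007, Mul(5, 168)), 21311) = Add(Add(12007, 840), 21311) = Add(12847, 21311) = 34158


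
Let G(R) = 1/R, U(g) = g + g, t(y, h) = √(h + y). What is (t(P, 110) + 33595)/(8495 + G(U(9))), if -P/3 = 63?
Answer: 604710/152911 + 18*I*√79/152911 ≈ 3.9547 + 0.0010463*I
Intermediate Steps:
P = -189 (P = -3*63 = -189)
U(g) = 2*g
(t(P, 110) + 33595)/(8495 + G(U(9))) = (√(110 - 189) + 33595)/(8495 + 1/(2*9)) = (√(-79) + 33595)/(8495 + 1/18) = (I*√79 + 33595)/(8495 + 1/18) = (33595 + I*√79)/(152911/18) = (33595 + I*√79)*(18/152911) = 604710/152911 + 18*I*√79/152911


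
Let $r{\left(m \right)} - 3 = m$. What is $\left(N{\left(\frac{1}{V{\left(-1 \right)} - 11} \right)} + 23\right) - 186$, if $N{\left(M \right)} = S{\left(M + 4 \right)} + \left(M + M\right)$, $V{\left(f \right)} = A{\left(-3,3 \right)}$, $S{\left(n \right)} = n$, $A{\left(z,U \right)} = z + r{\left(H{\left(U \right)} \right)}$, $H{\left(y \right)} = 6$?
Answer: $- \frac{798}{5} \approx -159.6$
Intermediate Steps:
$r{\left(m \right)} = 3 + m$
$A{\left(z,U \right)} = 9 + z$ ($A{\left(z,U \right)} = z + \left(3 + 6\right) = z + 9 = 9 + z$)
$V{\left(f \right)} = 6$ ($V{\left(f \right)} = 9 - 3 = 6$)
$N{\left(M \right)} = 4 + 3 M$ ($N{\left(M \right)} = \left(M + 4\right) + \left(M + M\right) = \left(4 + M\right) + 2 M = 4 + 3 M$)
$\left(N{\left(\frac{1}{V{\left(-1 \right)} - 11} \right)} + 23\right) - 186 = \left(\left(4 + \frac{3}{6 - 11}\right) + 23\right) - 186 = \left(\left(4 + \frac{3}{-5}\right) + 23\right) - 186 = \left(\left(4 + 3 \left(- \frac{1}{5}\right)\right) + 23\right) - 186 = \left(\left(4 - \frac{3}{5}\right) + 23\right) - 186 = \left(\frac{17}{5} + 23\right) - 186 = \frac{132}{5} - 186 = - \frac{798}{5}$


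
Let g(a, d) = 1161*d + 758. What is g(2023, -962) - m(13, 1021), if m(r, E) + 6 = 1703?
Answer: -1117821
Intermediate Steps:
m(r, E) = 1697 (m(r, E) = -6 + 1703 = 1697)
g(a, d) = 758 + 1161*d
g(2023, -962) - m(13, 1021) = (758 + 1161*(-962)) - 1*1697 = (758 - 1116882) - 1697 = -1116124 - 1697 = -1117821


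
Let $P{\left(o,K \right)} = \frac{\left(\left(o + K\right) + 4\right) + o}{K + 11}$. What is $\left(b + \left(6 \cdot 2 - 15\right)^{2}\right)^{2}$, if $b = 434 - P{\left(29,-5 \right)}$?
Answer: $\frac{751689}{4} \approx 1.8792 \cdot 10^{5}$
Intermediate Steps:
$P{\left(o,K \right)} = \frac{4 + K + 2 o}{11 + K}$ ($P{\left(o,K \right)} = \frac{\left(\left(K + o\right) + 4\right) + o}{11 + K} = \frac{\left(4 + K + o\right) + o}{11 + K} = \frac{4 + K + 2 o}{11 + K}$)
$b = \frac{849}{2}$ ($b = 434 - \frac{4 - 5 + 2 \cdot 29}{11 - 5} = 434 - \frac{4 - 5 + 58}{6} = 434 - \frac{1}{6} \cdot 57 = 434 - \frac{19}{2} = \frac{849}{2} \approx 424.5$)
$\left(b + \left(6 \cdot 2 - 15\right)^{2}\right)^{2} = \left(\frac{849}{2} + \left(6 \cdot 2 - 15\right)^{2}\right)^{2} = \left(\frac{849}{2} + \left(12 - 15\right)^{2}\right)^{2} = \left(\frac{849}{2} + \left(-3\right)^{2}\right)^{2} = \left(\frac{849}{2} + 9\right)^{2} = \left(\frac{867}{2}\right)^{2} = \frac{751689}{4}$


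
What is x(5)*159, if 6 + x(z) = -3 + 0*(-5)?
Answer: -1431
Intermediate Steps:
x(z) = -9 (x(z) = -6 + (-3 + 0*(-5)) = -6 + (-3 + 0) = -6 - 3 = -9)
x(5)*159 = -9*159 = -1431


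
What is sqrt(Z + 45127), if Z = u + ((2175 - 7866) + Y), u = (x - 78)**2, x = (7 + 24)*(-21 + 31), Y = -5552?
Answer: 2*sqrt(21927) ≈ 296.16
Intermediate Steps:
x = 310 (x = 31*10 = 310)
u = 53824 (u = (310 - 78)**2 = 232**2 = 53824)
Z = 42581 (Z = 53824 + ((2175 - 7866) - 5552) = 53824 + (-5691 - 5552) = 53824 - 11243 = 42581)
sqrt(Z + 45127) = sqrt(42581 + 45127) = sqrt(87708) = 2*sqrt(21927)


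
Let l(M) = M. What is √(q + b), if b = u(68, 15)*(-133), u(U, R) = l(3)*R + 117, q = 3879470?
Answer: 2*√964481 ≈ 1964.2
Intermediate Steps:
u(U, R) = 117 + 3*R (u(U, R) = 3*R + 117 = 117 + 3*R)
b = -21546 (b = (117 + 3*15)*(-133) = (117 + 45)*(-133) = 162*(-133) = -21546)
√(q + b) = √(3879470 - 21546) = √3857924 = 2*√964481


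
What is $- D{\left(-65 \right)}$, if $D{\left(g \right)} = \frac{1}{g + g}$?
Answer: $\frac{1}{130} \approx 0.0076923$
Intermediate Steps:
$D{\left(g \right)} = \frac{1}{2 g}$
$- D{\left(-65 \right)} = - \frac{1}{2 \left(-65\right)} = - \frac{-1}{2 \cdot 65} = \left(-1\right) \left(- \frac{1}{130}\right) = \frac{1}{130}$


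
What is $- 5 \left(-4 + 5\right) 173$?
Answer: $-865$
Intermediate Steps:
$- 5 \left(-4 + 5\right) 173 = \left(-5\right) 1 \cdot 173 = \left(-5\right) 173 = -865$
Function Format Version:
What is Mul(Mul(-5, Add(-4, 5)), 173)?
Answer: -865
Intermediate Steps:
Mul(Mul(-5, Add(-4, 5)), 173) = Mul(Mul(-5, 1), 173) = Mul(-5, 173) = -865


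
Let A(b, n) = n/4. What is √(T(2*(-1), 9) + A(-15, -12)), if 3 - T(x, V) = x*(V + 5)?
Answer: 2*√7 ≈ 5.2915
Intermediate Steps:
T(x, V) = 3 - x*(5 + V) (T(x, V) = 3 - x*(V + 5) = 3 - x*(5 + V))
A(b, n) = n/4 (A(b, n) = n*(¼) = n/4)
√(T(2*(-1), 9) + A(-15, -12)) = √((3 - 10*(-1) - 1*9*2*(-1)) + (¼)*(-12)) = √((3 - 5*(-2) - 1*9*(-2)) - 3) = √((3 + 10 + 18) - 3) = √(31 - 3) = √28 = 2*√7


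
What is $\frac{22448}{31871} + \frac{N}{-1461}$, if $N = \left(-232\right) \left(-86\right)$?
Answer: $- \frac{603093664}{46563531} \approx -12.952$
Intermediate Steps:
$N = 19952$
$\frac{22448}{31871} + \frac{N}{-1461} = \frac{22448}{31871} + \frac{19952}{-1461} = 22448 \cdot \frac{1}{31871} + 19952 \left(- \frac{1}{1461}\right) = \frac{22448}{31871} - \frac{19952}{1461} = - \frac{603093664}{46563531}$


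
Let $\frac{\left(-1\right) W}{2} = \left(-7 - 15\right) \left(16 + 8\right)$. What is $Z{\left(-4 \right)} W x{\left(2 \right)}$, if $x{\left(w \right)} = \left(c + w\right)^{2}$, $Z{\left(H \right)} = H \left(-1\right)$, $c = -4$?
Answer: $16896$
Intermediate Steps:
$Z{\left(H \right)} = - H$
$W = 1056$ ($W = - 2 \left(-7 - 15\right) \left(16 + 8\right) = - 2 \left(\left(-22\right) 24\right) = \left(-2\right) \left(-528\right) = 1056$)
$x{\left(w \right)} = \left(-4 + w\right)^{2}$
$Z{\left(-4 \right)} W x{\left(2 \right)} = \left(-1\right) \left(-4\right) 1056 \left(-4 + 2\right)^{2} = 4 \cdot 1056 \left(-2\right)^{2} = 4224 \cdot 4 = 16896$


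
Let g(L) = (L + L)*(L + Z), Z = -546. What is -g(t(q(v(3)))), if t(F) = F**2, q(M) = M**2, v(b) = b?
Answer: 75330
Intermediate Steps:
g(L) = 2*L*(-546 + L) (g(L) = (L + L)*(L - 546) = (2*L)*(-546 + L) = 2*L*(-546 + L))
-g(t(q(v(3)))) = -2*(3**2)**2*(-546 + (3**2)**2) = -2*9**2*(-546 + 9**2) = -2*81*(-546 + 81) = -2*81*(-465) = -1*(-75330) = 75330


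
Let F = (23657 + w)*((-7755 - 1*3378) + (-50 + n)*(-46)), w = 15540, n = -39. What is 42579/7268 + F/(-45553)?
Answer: 2007236641231/331079204 ≈ 6062.7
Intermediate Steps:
F = -275907683 (F = (23657 + 15540)*((-7755 - 1*3378) + (-50 - 39)*(-46)) = 39197*((-7755 - 3378) - 89*(-46)) = 39197*(-11133 + 4094) = 39197*(-7039) = -275907683)
42579/7268 + F/(-45553) = 42579/7268 - 275907683/(-45553) = 42579*(1/7268) - 275907683*(-1/45553) = 42579/7268 + 275907683/45553 = 2007236641231/331079204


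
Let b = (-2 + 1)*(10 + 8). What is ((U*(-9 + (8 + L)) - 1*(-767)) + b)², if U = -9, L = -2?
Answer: 602176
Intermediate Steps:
b = -18 (b = -1*18 = -18)
((U*(-9 + (8 + L)) - 1*(-767)) + b)² = ((-9*(-9 + (8 - 2)) - 1*(-767)) - 18)² = ((-9*(-9 + 6) + 767) - 18)² = ((-9*(-3) + 767) - 18)² = ((27 + 767) - 18)² = (794 - 18)² = 776² = 602176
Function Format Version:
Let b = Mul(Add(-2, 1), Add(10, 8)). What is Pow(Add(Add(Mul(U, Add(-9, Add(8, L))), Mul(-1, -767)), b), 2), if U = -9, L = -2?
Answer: 602176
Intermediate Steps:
b = -18 (b = Mul(-1, 18) = -18)
Pow(Add(Add(Mul(U, Add(-9, Add(8, L))), Mul(-1, -767)), b), 2) = Pow(Add(Add(Mul(-9, Add(-9, Add(8, -2))), Mul(-1, -767)), -18), 2) = Pow(Add(Add(Mul(-9, Add(-9, 6)), 767), -18), 2) = Pow(Add(Add(Mul(-9, -3), 767), -18), 2) = Pow(Add(Add(27, 767), -18), 2) = Pow(Add(794, -18), 2) = Pow(776, 2) = 602176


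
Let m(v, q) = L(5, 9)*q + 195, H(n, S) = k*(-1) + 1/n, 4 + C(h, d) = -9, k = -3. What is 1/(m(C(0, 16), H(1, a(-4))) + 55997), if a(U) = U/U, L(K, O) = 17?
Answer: 1/56260 ≈ 1.7775e-5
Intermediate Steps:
C(h, d) = -13 (C(h, d) = -4 - 9 = -13)
a(U) = 1
H(n, S) = 3 + 1/n (H(n, S) = -3*(-1) + 1/n = 3 + 1/n)
m(v, q) = 195 + 17*q (m(v, q) = 17*q + 195 = 195 + 17*q)
1/(m(C(0, 16), H(1, a(-4))) + 55997) = 1/((195 + 17*(3 + 1/1)) + 55997) = 1/((195 + 17*(3 + 1)) + 55997) = 1/((195 + 17*4) + 55997) = 1/((195 + 68) + 55997) = 1/(263 + 55997) = 1/56260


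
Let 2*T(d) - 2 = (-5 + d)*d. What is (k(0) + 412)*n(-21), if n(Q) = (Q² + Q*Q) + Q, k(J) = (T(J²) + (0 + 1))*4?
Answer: 361620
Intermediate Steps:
T(d) = 1 + d*(-5 + d)/2 (T(d) = 1 + ((-5 + d)*d)/2 = 1 + (d*(-5 + d))/2 = 1 + d*(-5 + d)/2)
k(J) = 8 - 10*J² + 2*J⁴ (k(J) = ((1 + (J²)²/2 - 5*J²/2) + (0 + 1))*4 = ((1 + J⁴/2 - 5*J²/2) + 1)*4 = (2 + J⁴/2 - 5*J²/2)*4 = 8 - 10*J² + 2*J⁴)
n(Q) = Q + 2*Q² (n(Q) = (Q² + Q²) + Q = 2*Q² + Q = Q + 2*Q²)
(k(0) + 412)*n(-21) = ((8 - 10*0² + 2*0⁴) + 412)*(-21*(1 + 2*(-21))) = ((8 - 10*0 + 2*0) + 412)*(-21*(1 - 42)) = ((8 + 0 + 0) + 412)*(-21*(-41)) = (8 + 412)*861 = 420*861 = 361620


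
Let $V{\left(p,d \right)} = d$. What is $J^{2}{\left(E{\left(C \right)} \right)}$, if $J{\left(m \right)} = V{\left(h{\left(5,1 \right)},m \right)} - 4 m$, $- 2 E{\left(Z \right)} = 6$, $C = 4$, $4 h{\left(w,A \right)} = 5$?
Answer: $81$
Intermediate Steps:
$h{\left(w,A \right)} = \frac{5}{4}$ ($h{\left(w,A \right)} = \frac{1}{4} \cdot 5 = \frac{5}{4}$)
$E{\left(Z \right)} = -3$ ($E{\left(Z \right)} = \left(- \frac{1}{2}\right) 6 = -3$)
$J{\left(m \right)} = - 3 m$ ($J{\left(m \right)} = m - 4 m = - 3 m$)
$J^{2}{\left(E{\left(C \right)} \right)} = \left(\left(-3\right) \left(-3\right)\right)^{2} = 9^{2} = 81$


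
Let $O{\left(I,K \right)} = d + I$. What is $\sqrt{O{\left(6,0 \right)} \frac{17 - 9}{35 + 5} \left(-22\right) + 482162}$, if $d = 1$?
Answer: $\frac{4 \sqrt{753330}}{5} \approx 694.36$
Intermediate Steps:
$O{\left(I,K \right)} = 1 + I$
$\sqrt{O{\left(6,0 \right)} \frac{17 - 9}{35 + 5} \left(-22\right) + 482162} = \sqrt{\left(1 + 6\right) \frac{17 - 9}{35 + 5} \left(-22\right) + 482162} = \sqrt{7 \cdot \frac{8}{40} \left(-22\right) + 482162} = \sqrt{7 \cdot 8 \cdot \frac{1}{40} \left(-22\right) + 482162} = \sqrt{7 \cdot \frac{1}{5} \left(-22\right) + 482162} = \sqrt{\frac{7}{5} \left(-22\right) + 482162} = \sqrt{- \frac{154}{5} + 482162} = \sqrt{\frac{2410656}{5}} = \frac{4 \sqrt{753330}}{5}$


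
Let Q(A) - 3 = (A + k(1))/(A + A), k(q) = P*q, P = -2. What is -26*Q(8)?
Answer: -351/4 ≈ -87.750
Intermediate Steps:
k(q) = -2*q
Q(A) = 3 + (-2 + A)/(2*A) (Q(A) = 3 + (A - 2*1)/(A + A) = 3 + (A - 2)/((2*A)) = 3 + (-2 + A)*(1/(2*A)) = 3 + (-2 + A)/(2*A))
-26*Q(8) = -26*(7/2 - 1/8) = -26*(7/2 - 1*⅛) = -26*(7/2 - ⅛) = -26*27/8 = -351/4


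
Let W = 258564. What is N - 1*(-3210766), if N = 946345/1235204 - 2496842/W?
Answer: 8840080315216963/2753269716 ≈ 3.2108e+6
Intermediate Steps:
N = -24477745493/2753269716 (N = 946345/1235204 - 2496842/258564 = 946345*(1/1235204) - 2496842*1/258564 = 946345/1235204 - 43049/4458 = -24477745493/2753269716 ≈ -8.8904)
N - 1*(-3210766) = -24477745493/2753269716 - 1*(-3210766) = -24477745493/2753269716 + 3210766 = 8840080315216963/2753269716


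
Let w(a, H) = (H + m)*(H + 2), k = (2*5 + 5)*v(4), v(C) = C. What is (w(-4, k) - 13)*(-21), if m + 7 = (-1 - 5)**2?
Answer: -115605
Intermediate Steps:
m = 29 (m = -7 + (-1 - 5)**2 = -7 + (-6)**2 = -7 + 36 = 29)
k = 60 (k = (2*5 + 5)*4 = (10 + 5)*4 = 15*4 = 60)
w(a, H) = (2 + H)*(29 + H) (w(a, H) = (H + 29)*(H + 2) = (29 + H)*(2 + H) = (2 + H)*(29 + H))
(w(-4, k) - 13)*(-21) = ((58 + 60**2 + 31*60) - 13)*(-21) = ((58 + 3600 + 1860) - 13)*(-21) = (5518 - 13)*(-21) = 5505*(-21) = -115605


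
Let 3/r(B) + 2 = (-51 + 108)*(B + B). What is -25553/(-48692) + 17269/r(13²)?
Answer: 16198368495731/146076 ≈ 1.1089e+8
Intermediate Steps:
r(B) = 3/(-2 + 114*B) (r(B) = 3/(-2 + (-51 + 108)*(B + B)) = 3/(-2 + 57*(2*B)) = 3/(-2 + 114*B))
-25553/(-48692) + 17269/r(13²) = -25553/(-48692) + 17269/((3/(2*(-1 + 57*13²)))) = -25553*(-1/48692) + 17269/((3/(2*(-1 + 57*169)))) = 25553/48692 + 17269/((3/(2*(-1 + 9633)))) = 25553/48692 + 17269/(((3/2)/9632)) = 25553/48692 + 17269/(((3/2)*(1/9632))) = 25553/48692 + 17269/(3/19264) = 25553/48692 + 17269*(19264/3) = 25553/48692 + 332670016/3 = 16198368495731/146076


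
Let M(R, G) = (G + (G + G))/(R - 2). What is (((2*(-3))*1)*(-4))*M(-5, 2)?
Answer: -144/7 ≈ -20.571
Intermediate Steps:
M(R, G) = 3*G/(-2 + R) (M(R, G) = (G + 2*G)/(-2 + R) = (3*G)/(-2 + R) = 3*G/(-2 + R))
(((2*(-3))*1)*(-4))*M(-5, 2) = (((2*(-3))*1)*(-4))*(3*2/(-2 - 5)) = (-6*1*(-4))*(3*2/(-7)) = (-6*(-4))*(3*2*(-⅐)) = 24*(-6/7) = -144/7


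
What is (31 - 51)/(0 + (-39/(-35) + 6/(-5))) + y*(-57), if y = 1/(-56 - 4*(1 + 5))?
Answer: 56171/240 ≈ 234.05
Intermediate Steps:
y = -1/80 (y = 1/(-56 - 4*6) = 1/(-56 - 24) = 1/(-80) = -1/80 ≈ -0.012500)
(31 - 51)/(0 + (-39/(-35) + 6/(-5))) + y*(-57) = (31 - 51)/(0 + (-39/(-35) + 6/(-5))) - 1/80*(-57) = -20/(0 + (-39*(-1/35) + 6*(-⅕))) + 57/80 = -20/(0 + (39/35 - 6/5)) + 57/80 = -20/(0 - 3/35) + 57/80 = -20/(-3/35) + 57/80 = -20*(-35/3) + 57/80 = 700/3 + 57/80 = 56171/240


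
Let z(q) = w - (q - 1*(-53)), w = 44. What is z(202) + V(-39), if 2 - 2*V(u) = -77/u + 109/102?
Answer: -186985/884 ≈ -211.52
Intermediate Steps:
V(u) = 95/204 + 77/(2*u) (V(u) = 1 - (-77/u + 109/102)/2 = 1 - (109/102 - 77/u)/2 = 1 + (-109/204 + 77/(2*u)) = 95/204 + 77/(2*u))
z(q) = -9 - q (z(q) = 44 - (q - 1*(-53)) = 44 - (q + 53) = 44 - (53 + q) = 44 + (-53 - q) = -9 - q)
z(202) + V(-39) = (-9 - 1*202) + (1/204)*(7854 + 95*(-39))/(-39) = (-9 - 202) + (1/204)*(-1/39)*(7854 - 3705) = -211 + (1/204)*(-1/39)*4149 = -211 - 461/884 = -186985/884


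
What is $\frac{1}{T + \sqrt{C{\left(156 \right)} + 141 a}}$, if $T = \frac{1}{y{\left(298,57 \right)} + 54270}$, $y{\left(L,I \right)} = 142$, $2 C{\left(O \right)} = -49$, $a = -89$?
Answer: $\frac{54412}{37225930732185} - \frac{1480332872 i \sqrt{50294}}{37225930732185} \approx 1.4617 \cdot 10^{-9} - 0.0089181 i$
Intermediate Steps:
$C{\left(O \right)} = - \frac{49}{2}$ ($C{\left(O \right)} = \frac{1}{2} \left(-49\right) = - \frac{49}{2}$)
$T = \frac{1}{54412}$ ($T = \frac{1}{142 + 54270} = \frac{1}{54412} \approx 1.8378 \cdot 10^{-5}$)
$\frac{1}{T + \sqrt{C{\left(156 \right)} + 141 a}} = \frac{1}{\frac{1}{54412} + \sqrt{- \frac{49}{2} + 141 \left(-89\right)}} = \frac{1}{\frac{1}{54412} + \sqrt{- \frac{49}{2} - 12549}} = \frac{1}{\frac{1}{54412} + \sqrt{- \frac{25147}{2}}} = \frac{1}{\frac{1}{54412} + \frac{i \sqrt{50294}}{2}}$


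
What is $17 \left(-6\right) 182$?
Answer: $-18564$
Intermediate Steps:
$17 \left(-6\right) 182 = \left(-102\right) 182 = -18564$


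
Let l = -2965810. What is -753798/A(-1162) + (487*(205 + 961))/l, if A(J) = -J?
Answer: -559070369696/861567805 ≈ -648.90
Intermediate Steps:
-753798/A(-1162) + (487*(205 + 961))/l = -753798/((-1*(-1162))) + (487*(205 + 961))/(-2965810) = -753798/1162 + (487*1166)*(-1/2965810) = -753798*1/1162 + 567842*(-1/2965810) = -376899/581 - 283921/1482905 = -559070369696/861567805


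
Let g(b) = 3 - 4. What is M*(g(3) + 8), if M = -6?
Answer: -42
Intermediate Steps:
g(b) = -1
M*(g(3) + 8) = -6*(-1 + 8) = -6*7 = -42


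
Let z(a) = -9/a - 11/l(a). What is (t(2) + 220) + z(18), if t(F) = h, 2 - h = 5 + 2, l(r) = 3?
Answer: 1265/6 ≈ 210.83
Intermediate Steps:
h = -5 (h = 2 - (5 + 2) = 2 - 1*7 = 2 - 7 = -5)
t(F) = -5
z(a) = -11/3 - 9/a (z(a) = -9/a - 11/3 = -11/3 - 9/a)
(t(2) + 220) + z(18) = (-5 + 220) + (-11/3 - 9/18) = 215 + (-11/3 - 9*1/18) = 215 + (-11/3 - 1/2) = 215 - 25/6 = 1265/6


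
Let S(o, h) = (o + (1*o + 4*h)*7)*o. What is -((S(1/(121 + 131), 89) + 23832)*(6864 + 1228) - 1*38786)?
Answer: -109368505208/567 ≈ -1.9289e+8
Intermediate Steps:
S(o, h) = o*(8*o + 28*h) (S(o, h) = (o + (o + 4*h)*7)*o = (o + (7*o + 28*h))*o = (8*o + 28*h)*o = o*(8*o + 28*h))
-((S(1/(121 + 131), 89) + 23832)*(6864 + 1228) - 1*38786) = -((4*(2/(121 + 131) + 7*89)/(121 + 131) + 23832)*(6864 + 1228) - 1*38786) = -((4*(2/252 + 623)/252 + 23832)*8092 - 38786) = -((4*(1/252)*(2*(1/252) + 623) + 23832)*8092 - 38786) = -((4*(1/252)*(1/126 + 623) + 23832)*8092 - 38786) = -((4*(1/252)*(78499/126) + 23832)*8092 - 38786) = -((78499/7938 + 23832)*8092 - 38786) = -((189256915/7938)*8092 - 38786) = -(109390496870/567 - 38786) = -1*109368505208/567 = -109368505208/567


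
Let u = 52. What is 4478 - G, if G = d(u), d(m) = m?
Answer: 4426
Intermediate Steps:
G = 52
4478 - G = 4478 - 1*52 = 4478 - 52 = 4426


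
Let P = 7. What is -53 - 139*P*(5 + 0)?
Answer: -4918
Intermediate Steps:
-53 - 139*P*(5 + 0) = -53 - 973*(5 + 0) = -53 - 973*5 = -53 - 139*35 = -53 - 4865 = -4918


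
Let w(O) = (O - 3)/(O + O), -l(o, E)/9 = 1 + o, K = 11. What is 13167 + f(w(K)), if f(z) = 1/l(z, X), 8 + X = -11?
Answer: 1777534/135 ≈ 13167.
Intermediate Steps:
X = -19 (X = -8 - 11 = -19)
l(o, E) = -9 - 9*o (l(o, E) = -9*(1 + o) = -9 - 9*o)
w(O) = (-3 + O)/(2*O) (w(O) = (-3 + O)/((2*O)) = (-3 + O)*(1/(2*O)) = (-3 + O)/(2*O))
f(z) = 1/(-9 - 9*z)
13167 + f(w(K)) = 13167 - 1/(9 + 9*((1/2)*(-3 + 11)/11)) = 13167 - 1/(9 + 9*((1/2)*(1/11)*8)) = 13167 - 1/(9 + 9*(4/11)) = 13167 - 1/(9 + 36/11) = 13167 - 1/135/11 = 13167 - 1*11/135 = 13167 - 11/135 = 1777534/135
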